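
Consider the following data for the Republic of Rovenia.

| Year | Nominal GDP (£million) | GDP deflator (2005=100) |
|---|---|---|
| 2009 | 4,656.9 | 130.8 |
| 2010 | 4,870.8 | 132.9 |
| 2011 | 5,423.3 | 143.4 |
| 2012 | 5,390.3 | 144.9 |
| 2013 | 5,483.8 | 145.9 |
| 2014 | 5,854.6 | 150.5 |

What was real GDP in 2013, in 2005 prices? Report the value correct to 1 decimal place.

Real GDP 2013 = 5483.8 / 1.459 = 3758.60.

£3,758.6 million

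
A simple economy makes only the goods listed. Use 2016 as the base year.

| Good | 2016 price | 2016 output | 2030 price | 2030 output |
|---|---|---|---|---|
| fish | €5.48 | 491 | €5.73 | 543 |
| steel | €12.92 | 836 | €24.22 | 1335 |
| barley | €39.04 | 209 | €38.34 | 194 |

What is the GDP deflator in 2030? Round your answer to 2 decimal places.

154.27

Nominal GDP 2030 = 5.73·543 + 24.22·1335 + 38.34·194 = 42883.05.
Real GDP 2030 (at 2016 prices) = 5.48·543 + 12.92·1335 + 39.04·194 = 27797.60.
Deflator = Nominal/Real × 100 = 42883.05/27797.60 × 100 = 154.269.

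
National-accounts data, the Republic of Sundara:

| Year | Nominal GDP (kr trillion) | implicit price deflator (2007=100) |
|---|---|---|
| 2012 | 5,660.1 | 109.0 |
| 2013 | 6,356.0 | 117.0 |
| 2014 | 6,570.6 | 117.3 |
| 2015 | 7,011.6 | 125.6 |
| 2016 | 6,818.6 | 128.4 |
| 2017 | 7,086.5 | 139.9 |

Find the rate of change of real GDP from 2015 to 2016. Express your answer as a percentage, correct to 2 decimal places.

-4.87%

Real GDP 2015 = 7011.6/1.256 = 5582.48.
Real GDP 2016 = 6818.6/1.284 = 5310.44.
Change = 5310.44/5582.48 − 1 = -0.0487.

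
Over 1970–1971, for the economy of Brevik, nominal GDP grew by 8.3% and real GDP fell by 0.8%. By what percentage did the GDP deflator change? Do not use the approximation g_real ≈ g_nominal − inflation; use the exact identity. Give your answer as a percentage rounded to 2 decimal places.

9.17%

(1 + g_nom) = (1 + g_real)(1 + π), so π = 1.0830 / 0.9920 − 1 = 0.09173.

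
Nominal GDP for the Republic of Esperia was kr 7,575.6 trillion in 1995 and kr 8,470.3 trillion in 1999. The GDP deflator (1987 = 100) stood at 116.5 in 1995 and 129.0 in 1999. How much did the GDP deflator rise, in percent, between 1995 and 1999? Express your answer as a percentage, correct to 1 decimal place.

Price-level change = 129.0 / 116.5 − 1 = 0.1073.

10.7%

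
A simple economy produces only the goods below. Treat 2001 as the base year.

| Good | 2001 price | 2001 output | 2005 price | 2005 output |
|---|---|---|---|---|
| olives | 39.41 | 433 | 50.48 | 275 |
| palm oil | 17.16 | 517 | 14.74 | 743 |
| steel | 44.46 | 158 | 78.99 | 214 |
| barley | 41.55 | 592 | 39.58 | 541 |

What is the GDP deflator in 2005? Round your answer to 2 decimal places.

113.62

Nominal GDP 2005 = 50.48·275 + 14.74·743 + 78.99·214 + 39.58·541 = 63150.46.
Real GDP 2005 (at 2001 prices) = 39.41·275 + 17.16·743 + 44.46·214 + 41.55·541 = 55580.62.
Deflator = Nominal/Real × 100 = 63150.46/55580.62 × 100 = 113.620.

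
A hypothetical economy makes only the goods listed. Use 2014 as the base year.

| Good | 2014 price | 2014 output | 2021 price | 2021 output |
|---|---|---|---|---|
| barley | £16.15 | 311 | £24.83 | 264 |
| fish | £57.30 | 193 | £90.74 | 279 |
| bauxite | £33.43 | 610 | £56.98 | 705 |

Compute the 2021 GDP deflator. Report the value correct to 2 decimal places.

Nominal GDP 2021 = 24.83·264 + 90.74·279 + 56.98·705 = 72042.48.
Real GDP 2021 (at 2014 prices) = 16.15·264 + 57.30·279 + 33.43·705 = 43818.45.
Deflator = Nominal/Real × 100 = 72042.48/43818.45 × 100 = 164.411.

164.41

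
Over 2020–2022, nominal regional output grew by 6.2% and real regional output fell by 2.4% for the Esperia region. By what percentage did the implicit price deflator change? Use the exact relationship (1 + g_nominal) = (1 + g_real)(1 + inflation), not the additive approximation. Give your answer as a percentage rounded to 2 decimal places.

(1 + g_nom) = (1 + g_real)(1 + π), so π = 1.0620 / 0.9760 − 1 = 0.08811.

8.81%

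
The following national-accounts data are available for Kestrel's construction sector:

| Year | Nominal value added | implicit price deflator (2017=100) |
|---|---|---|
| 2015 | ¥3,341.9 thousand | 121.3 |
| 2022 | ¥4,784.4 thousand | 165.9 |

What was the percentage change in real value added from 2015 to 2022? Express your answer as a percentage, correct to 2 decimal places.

4.68%

Deflate each year: 2015 → 3341.9/1.213 = 2755.07; 2022 → 4784.4/1.659 = 2883.91.
So real value added changed by 2883.91/2755.07 − 1 = 0.0468, i.e. 4.68%.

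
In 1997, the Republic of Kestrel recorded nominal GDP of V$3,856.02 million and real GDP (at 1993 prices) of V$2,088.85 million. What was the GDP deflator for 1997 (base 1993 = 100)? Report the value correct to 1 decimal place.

GDP deflator = (Nominal / Real) × 100 = 3856.02 / 2088.85 × 100 = 184.60.

184.6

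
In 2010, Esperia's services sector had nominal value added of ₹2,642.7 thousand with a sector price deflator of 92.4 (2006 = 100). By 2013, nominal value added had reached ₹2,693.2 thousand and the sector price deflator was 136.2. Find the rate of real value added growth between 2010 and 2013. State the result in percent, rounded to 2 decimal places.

-30.86%

Deflate each year: 2010 → 2642.7/0.924 = 2860.06; 2013 → 2693.2/1.362 = 1977.39.
So real value added changed by 1977.39/2860.06 − 1 = -0.3086, i.e. -30.86%.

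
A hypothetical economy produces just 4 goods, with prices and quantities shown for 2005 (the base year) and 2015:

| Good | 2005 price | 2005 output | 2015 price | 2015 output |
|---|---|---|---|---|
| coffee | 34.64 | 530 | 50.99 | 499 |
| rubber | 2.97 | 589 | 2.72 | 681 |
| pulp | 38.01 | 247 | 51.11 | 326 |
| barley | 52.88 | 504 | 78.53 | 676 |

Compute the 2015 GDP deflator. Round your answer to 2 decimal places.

143.88

Nominal GDP 2015 = 50.99·499 + 2.72·681 + 51.11·326 + 78.53·676 = 97044.47.
Real GDP 2015 (at 2005 prices) = 34.64·499 + 2.97·681 + 38.01·326 + 52.88·676 = 67446.07.
Deflator = Nominal/Real × 100 = 97044.47/67446.07 × 100 = 143.885.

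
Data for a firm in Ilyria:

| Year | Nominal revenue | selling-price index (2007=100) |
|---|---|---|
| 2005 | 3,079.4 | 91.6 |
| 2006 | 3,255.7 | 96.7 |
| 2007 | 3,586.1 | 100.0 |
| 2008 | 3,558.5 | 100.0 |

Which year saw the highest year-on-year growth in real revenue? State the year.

2007

2006: real = 3255.7/0.967 = 3366.80; growth vs 2005 (3361.79) = 0.15%.
2007: real = 3586.1/1.000 = 3586.10; growth vs 2006 (3366.80) = 6.51%.
2008: real = 3558.5/1.000 = 3558.50; growth vs 2007 (3586.10) = -0.77%.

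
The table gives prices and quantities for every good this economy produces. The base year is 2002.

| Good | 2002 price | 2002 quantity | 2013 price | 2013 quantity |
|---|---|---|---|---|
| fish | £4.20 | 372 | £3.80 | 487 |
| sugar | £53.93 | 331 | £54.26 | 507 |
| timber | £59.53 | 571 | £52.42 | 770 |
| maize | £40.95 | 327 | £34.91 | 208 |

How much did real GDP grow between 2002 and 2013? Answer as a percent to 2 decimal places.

Real GDP 2002 = Nominal GDP 2002 = 4.20·372 + 53.93·331 + 59.53·571 + 40.95·327 = 66795.51.
Real GDP 2013 (at 2002 prices) = 4.20·487 + 53.93·507 + 59.53·770 + 40.95·208 = 83743.61.
Real growth = 83743.61/66795.51 − 1 = 0.2537.

25.37%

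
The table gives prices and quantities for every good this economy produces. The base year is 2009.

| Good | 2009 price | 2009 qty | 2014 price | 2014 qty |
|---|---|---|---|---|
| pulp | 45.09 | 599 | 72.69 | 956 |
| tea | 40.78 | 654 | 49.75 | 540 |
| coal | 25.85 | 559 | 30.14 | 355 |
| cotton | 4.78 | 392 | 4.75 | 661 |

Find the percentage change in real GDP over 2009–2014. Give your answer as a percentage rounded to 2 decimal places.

Real GDP 2009 = Nominal GDP 2009 = 45.09·599 + 40.78·654 + 25.85·559 + 4.78·392 = 70002.94.
Real GDP 2014 (at 2009 prices) = 45.09·956 + 40.78·540 + 25.85·355 + 4.78·661 = 77463.57.
Real growth = 77463.57/70002.94 − 1 = 0.1066.

10.66%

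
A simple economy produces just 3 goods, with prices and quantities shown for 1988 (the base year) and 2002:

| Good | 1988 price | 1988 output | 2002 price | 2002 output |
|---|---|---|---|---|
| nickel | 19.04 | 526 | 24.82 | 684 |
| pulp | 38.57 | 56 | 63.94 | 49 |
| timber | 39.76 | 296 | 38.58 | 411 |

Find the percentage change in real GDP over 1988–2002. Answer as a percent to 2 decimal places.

Real GDP 1988 = Nominal GDP 1988 = 19.04·526 + 38.57·56 + 39.76·296 = 23943.92.
Real GDP 2002 (at 1988 prices) = 19.04·684 + 38.57·49 + 39.76·411 = 31254.65.
Real growth = 31254.65/23943.92 − 1 = 0.3053.

30.53%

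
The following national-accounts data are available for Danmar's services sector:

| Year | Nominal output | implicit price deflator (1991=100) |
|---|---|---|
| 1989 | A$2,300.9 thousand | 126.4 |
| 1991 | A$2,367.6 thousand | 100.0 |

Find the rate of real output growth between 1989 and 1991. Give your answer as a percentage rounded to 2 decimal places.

Deflate each year: 1989 → 2300.9/1.264 = 1820.33; 1991 → 2367.6/1.000 = 2367.60.
So real output changed by 2367.60/1820.33 − 1 = 0.3006, i.e. 30.06%.

30.06%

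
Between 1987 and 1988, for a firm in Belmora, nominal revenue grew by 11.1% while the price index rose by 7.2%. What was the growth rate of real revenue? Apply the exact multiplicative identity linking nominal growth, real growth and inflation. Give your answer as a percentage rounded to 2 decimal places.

3.64%

(1 + g_nom) = (1 + g_real)(1 + π), so g_real = 1.1110 / 1.0720 − 1 = 0.03638.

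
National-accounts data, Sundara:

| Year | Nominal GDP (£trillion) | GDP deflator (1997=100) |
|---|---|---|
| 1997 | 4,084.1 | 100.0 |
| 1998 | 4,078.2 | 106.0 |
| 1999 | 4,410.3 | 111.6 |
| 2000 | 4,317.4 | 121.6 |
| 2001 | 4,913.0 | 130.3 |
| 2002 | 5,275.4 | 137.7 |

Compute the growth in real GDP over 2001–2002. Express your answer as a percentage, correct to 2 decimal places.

1.61%

Real GDP 2001 = 4913.0/1.303 = 3770.53.
Real GDP 2002 = 5275.4/1.377 = 3831.08.
Change = 3831.08/3770.53 − 1 = 0.0161.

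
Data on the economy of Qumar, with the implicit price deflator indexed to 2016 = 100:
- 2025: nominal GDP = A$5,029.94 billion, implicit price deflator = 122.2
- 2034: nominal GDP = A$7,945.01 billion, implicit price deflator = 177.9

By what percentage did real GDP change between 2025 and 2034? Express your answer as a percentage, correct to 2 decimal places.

Real GDP 2025 = 5029.94 / 1.222 = 4116.15.
Real GDP 2034 = 7945.01 / 1.779 = 4466.00.
Real growth = 4466.00 / 4116.15 − 1 = 0.0850.

8.50%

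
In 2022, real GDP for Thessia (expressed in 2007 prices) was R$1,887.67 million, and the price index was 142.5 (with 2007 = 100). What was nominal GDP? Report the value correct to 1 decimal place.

R$2,689.9 million

Nominal GDP = Real × (price index/100) = 1887.67 × 1.425 = 2689.93.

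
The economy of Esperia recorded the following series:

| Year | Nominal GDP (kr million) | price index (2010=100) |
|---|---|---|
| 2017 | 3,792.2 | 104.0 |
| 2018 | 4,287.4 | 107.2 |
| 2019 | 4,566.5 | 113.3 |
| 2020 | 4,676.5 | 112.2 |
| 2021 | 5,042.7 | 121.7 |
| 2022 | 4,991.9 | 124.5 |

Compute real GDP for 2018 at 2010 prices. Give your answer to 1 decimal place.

Real GDP 2018 = 4287.4 / 1.072 = 3999.44.

kr 3,999.4 million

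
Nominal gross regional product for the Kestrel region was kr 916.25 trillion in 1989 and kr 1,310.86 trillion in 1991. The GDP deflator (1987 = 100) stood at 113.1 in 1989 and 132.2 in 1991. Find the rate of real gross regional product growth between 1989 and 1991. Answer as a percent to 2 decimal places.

Deflate each year: 1989 → 916.25/1.131 = 810.12; 1991 → 1310.86/1.322 = 991.57.
So real gross regional product changed by 991.57/810.12 − 1 = 0.2240, i.e. 22.40%.

22.40%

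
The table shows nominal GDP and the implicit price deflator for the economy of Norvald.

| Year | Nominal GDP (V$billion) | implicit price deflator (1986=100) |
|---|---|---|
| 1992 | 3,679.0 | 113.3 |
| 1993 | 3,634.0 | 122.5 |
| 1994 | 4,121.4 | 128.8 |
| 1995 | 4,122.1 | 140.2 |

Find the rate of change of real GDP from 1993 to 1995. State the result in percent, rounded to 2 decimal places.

-0.89%

Real GDP 1993 = 3634.0/1.225 = 2966.53.
Real GDP 1995 = 4122.1/1.402 = 2940.16.
Change = 2940.16/2966.53 − 1 = -0.0089.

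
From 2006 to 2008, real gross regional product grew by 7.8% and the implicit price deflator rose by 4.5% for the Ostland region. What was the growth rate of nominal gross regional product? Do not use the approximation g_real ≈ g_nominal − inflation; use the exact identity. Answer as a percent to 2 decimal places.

12.65%

(1 + g_nom) = (1 + g_real)(1 + π) = 1.0780 × 1.0450 = 1.12651.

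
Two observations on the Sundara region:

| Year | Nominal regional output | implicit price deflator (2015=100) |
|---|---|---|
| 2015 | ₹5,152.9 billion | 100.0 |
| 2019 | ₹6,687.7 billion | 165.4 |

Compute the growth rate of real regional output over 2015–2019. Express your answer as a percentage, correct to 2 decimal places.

Deflate each year: 2015 → 5152.9/1.000 = 5152.90; 2019 → 6687.7/1.654 = 4043.35.
So real regional output changed by 4043.35/5152.90 − 1 = -0.2153, i.e. -21.53%.

-21.53%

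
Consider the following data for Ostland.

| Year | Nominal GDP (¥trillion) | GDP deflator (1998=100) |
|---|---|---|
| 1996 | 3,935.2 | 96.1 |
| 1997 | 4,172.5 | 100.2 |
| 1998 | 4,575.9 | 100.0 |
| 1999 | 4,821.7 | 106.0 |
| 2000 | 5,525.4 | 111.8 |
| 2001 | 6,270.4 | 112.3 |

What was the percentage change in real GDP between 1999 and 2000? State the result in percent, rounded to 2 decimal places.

8.65%

Real GDP 1999 = 4821.7/1.060 = 4548.77.
Real GDP 2000 = 5525.4/1.118 = 4942.22.
Change = 4942.22/4548.77 − 1 = 0.0865.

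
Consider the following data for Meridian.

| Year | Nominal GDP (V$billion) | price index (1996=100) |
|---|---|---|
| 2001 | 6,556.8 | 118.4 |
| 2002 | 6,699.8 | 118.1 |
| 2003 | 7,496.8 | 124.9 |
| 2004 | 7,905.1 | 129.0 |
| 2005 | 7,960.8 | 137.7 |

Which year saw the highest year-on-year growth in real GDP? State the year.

2003

2002: real = 6699.8/1.181 = 5672.99; growth vs 2001 (5537.84) = 2.44%.
2003: real = 7496.8/1.249 = 6002.24; growth vs 2002 (5672.99) = 5.80%.
2004: real = 7905.1/1.290 = 6127.98; growth vs 2003 (6002.24) = 2.09%.
2005: real = 7960.8/1.377 = 5781.26; growth vs 2004 (6127.98) = -5.66%.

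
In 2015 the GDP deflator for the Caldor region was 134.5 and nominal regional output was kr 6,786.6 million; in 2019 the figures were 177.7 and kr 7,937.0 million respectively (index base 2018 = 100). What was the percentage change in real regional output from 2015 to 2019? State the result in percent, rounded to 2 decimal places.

Real regional output 2015 = 6786.6 / 1.345 = 5045.80.
Real regional output 2019 = 7937.0 / 1.777 = 4466.52.
Real growth = 4466.52 / 5045.80 − 1 = -0.1148.

-11.48%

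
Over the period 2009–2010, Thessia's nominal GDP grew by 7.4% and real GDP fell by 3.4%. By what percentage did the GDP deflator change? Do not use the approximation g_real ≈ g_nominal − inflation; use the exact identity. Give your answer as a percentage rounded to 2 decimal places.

11.18%

(1 + g_nom) = (1 + g_real)(1 + π), so π = 1.0740 / 0.9660 − 1 = 0.11180.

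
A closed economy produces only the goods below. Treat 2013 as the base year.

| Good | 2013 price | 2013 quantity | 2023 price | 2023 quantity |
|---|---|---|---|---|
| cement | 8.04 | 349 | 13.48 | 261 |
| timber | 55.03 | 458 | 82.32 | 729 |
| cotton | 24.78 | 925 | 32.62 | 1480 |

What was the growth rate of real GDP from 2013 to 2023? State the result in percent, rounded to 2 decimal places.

54.89%

Real GDP 2013 = Nominal GDP 2013 = 8.04·349 + 55.03·458 + 24.78·925 = 50931.20.
Real GDP 2023 (at 2013 prices) = 8.04·261 + 55.03·729 + 24.78·1480 = 78889.71.
Real growth = 78889.71/50931.20 − 1 = 0.5489.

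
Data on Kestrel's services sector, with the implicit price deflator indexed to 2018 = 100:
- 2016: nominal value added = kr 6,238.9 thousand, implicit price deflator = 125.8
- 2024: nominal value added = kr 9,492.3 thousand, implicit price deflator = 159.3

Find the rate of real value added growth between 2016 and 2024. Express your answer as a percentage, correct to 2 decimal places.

Deflate each year: 2016 → 6238.9/1.258 = 4959.38; 2024 → 9492.3/1.593 = 5958.76.
So real value added changed by 5958.76/4959.38 − 1 = 0.2015, i.e. 20.15%.

20.15%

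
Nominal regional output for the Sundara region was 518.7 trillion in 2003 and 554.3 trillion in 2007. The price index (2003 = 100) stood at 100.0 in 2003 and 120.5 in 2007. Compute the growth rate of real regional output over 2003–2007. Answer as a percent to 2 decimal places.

Deflate each year: 2003 → 518.7/1.000 = 518.70; 2007 → 554.3/1.205 = 460.00.
So real regional output changed by 460.00/518.70 − 1 = -0.1132, i.e. -11.32%.

-11.32%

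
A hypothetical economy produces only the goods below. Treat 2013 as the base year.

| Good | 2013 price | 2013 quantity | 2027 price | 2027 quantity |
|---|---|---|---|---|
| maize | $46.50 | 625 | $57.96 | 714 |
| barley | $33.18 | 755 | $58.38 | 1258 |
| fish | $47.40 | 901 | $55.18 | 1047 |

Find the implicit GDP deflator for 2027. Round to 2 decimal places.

Nominal GDP 2027 = 57.96·714 + 58.38·1258 + 55.18·1047 = 172598.94.
Real GDP 2027 (at 2013 prices) = 46.50·714 + 33.18·1258 + 47.40·1047 = 124569.24.
Deflator = Nominal/Real × 100 = 172598.94/124569.24 × 100 = 138.557.

138.56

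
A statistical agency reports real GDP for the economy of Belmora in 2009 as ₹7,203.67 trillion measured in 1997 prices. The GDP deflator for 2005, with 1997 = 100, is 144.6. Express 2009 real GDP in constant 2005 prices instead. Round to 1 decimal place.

₹10,416.5 trillion

Real GDP in 2005 prices = Real GDP in 1997 prices × (P_2005/P_1997) = 7203.67 × 1.446 = 10416.51.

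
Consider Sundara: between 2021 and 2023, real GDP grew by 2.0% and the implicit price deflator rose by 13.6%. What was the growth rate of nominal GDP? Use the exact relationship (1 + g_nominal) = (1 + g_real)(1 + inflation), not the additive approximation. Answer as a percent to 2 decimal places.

(1 + g_nom) = (1 + g_real)(1 + π) = 1.0200 × 1.1360 = 1.15872.

15.87%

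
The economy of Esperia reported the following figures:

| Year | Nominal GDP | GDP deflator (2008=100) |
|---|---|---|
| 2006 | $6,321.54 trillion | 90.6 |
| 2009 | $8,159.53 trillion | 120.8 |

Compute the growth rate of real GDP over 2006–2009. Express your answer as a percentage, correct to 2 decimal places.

Real GDP 2006 = 6321.54 / 0.906 = 6977.42.
Real GDP 2009 = 8159.53 / 1.208 = 6754.58.
Real growth = 6754.58 / 6977.42 − 1 = -0.0319.

-3.19%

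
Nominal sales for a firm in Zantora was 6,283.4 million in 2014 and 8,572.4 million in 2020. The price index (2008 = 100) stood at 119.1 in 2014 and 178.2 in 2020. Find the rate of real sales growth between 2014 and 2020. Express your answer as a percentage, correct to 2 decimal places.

-8.82%

Deflate each year: 2014 → 6283.4/1.191 = 5275.73; 2020 → 8572.4/1.782 = 4810.55.
So real sales changed by 4810.55/5275.73 − 1 = -0.0882, i.e. -8.82%.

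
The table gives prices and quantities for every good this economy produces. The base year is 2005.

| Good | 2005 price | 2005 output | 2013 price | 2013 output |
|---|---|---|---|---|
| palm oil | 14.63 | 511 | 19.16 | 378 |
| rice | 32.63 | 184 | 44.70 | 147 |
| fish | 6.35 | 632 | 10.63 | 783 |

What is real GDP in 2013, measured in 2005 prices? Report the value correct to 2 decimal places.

15298.80

Real GDP 2013 = Σ (p_2005 × q_2013) = 14.63·378 + 32.63·147 + 6.35·783 = 15298.80.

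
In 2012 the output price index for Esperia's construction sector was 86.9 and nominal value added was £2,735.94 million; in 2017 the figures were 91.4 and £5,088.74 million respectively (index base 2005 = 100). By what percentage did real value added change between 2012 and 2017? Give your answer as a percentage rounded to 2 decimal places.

76.84%

Real value added 2012 = 2735.94 / 0.869 = 3148.38.
Real value added 2017 = 5088.74 / 0.914 = 5567.55.
Real growth = 5567.55 / 3148.38 − 1 = 0.7684.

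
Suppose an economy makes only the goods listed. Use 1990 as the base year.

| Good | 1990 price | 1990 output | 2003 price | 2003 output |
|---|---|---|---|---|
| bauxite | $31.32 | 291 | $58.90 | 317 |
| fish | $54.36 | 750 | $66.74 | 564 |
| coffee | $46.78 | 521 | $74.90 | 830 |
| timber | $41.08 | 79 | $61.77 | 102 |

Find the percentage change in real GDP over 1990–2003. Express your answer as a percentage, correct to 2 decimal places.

Real GDP 1990 = Nominal GDP 1990 = 31.32·291 + 54.36·750 + 46.78·521 + 41.08·79 = 77501.82.
Real GDP 2003 (at 1990 prices) = 31.32·317 + 54.36·564 + 46.78·830 + 41.08·102 = 83605.04.
Real growth = 83605.04/77501.82 − 1 = 0.0787.

7.87%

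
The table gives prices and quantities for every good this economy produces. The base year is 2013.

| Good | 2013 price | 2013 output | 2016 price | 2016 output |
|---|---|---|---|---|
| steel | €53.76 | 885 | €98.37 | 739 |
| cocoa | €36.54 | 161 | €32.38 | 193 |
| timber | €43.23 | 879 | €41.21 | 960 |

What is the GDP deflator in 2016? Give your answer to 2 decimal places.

Nominal GDP 2016 = 98.37·739 + 32.38·193 + 41.21·960 = 118506.37.
Real GDP 2016 (at 2013 prices) = 53.76·739 + 36.54·193 + 43.23·960 = 88281.66.
Deflator = Nominal/Real × 100 = 118506.37/88281.66 × 100 = 134.237.

134.24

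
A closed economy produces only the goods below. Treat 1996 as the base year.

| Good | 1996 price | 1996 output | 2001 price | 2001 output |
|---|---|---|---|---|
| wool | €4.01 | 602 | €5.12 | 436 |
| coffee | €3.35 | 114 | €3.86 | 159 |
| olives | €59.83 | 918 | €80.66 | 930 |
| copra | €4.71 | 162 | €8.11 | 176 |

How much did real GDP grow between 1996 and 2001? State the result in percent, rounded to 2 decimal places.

Real GDP 1996 = Nominal GDP 1996 = 4.01·602 + 3.35·114 + 59.83·918 + 4.71·162 = 58482.88.
Real GDP 2001 (at 1996 prices) = 4.01·436 + 3.35·159 + 59.83·930 + 4.71·176 = 58751.87.
Real growth = 58751.87/58482.88 − 1 = 0.0046.

0.46%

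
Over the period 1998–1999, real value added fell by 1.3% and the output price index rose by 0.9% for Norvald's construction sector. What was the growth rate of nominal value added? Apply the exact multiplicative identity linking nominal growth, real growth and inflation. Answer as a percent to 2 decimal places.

-0.41%

(1 + g_nom) = (1 + g_real)(1 + π) = 0.9870 × 1.0090 = 0.99588.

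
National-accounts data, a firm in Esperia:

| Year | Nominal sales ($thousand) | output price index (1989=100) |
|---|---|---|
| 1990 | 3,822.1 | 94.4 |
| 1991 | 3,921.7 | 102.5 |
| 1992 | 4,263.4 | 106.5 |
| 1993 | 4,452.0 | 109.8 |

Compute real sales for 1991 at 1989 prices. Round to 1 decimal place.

$3,826.0 thousand

Real sales 1991 = 3921.7 / 1.025 = 3826.05.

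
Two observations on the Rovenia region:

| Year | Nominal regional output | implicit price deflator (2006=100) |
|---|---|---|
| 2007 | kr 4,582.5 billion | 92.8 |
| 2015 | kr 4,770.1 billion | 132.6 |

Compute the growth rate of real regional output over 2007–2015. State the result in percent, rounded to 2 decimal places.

-27.15%

Real regional output 2007 = 4582.5 / 0.928 = 4938.04.
Real regional output 2015 = 4770.1 / 1.326 = 3597.36.
Real growth = 3597.36 / 4938.04 − 1 = -0.2715.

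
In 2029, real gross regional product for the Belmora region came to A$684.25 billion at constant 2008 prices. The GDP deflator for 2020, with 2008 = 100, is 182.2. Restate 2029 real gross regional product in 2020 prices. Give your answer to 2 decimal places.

A$1,246.70 billion

Real gross regional product in 2020 prices = Real gross regional product in 2008 prices × (P_2020/P_2008) = 684.25 × 1.822 = 1246.70.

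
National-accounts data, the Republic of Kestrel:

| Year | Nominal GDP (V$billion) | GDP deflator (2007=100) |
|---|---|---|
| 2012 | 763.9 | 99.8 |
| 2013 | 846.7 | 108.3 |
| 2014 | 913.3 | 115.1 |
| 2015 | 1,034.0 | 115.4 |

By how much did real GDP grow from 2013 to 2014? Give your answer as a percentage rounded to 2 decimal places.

1.49%

Real GDP 2013 = 846.7/1.083 = 781.81.
Real GDP 2014 = 913.3/1.151 = 793.48.
Change = 793.48/781.81 − 1 = 0.0149.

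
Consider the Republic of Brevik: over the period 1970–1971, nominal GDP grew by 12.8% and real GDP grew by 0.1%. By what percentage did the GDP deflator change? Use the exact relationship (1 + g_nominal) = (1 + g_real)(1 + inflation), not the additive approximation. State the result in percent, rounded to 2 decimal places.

12.69%

(1 + g_nom) = (1 + g_real)(1 + π), so π = 1.1280 / 1.0010 − 1 = 0.12687.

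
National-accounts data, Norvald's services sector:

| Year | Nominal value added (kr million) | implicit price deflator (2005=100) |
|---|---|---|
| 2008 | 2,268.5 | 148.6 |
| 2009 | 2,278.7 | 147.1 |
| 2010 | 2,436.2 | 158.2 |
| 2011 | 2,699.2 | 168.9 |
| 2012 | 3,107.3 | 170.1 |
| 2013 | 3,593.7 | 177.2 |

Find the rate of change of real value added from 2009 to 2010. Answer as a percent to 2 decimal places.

-0.59%

Real value added 2009 = 2278.7/1.471 = 1549.08.
Real value added 2010 = 2436.2/1.582 = 1539.95.
Change = 1539.95/1549.08 − 1 = -0.0059.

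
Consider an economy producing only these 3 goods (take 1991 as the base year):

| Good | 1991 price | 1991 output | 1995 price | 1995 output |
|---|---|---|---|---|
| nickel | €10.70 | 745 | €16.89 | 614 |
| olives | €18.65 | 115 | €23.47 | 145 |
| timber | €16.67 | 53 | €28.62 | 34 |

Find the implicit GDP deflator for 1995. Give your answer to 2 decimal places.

Nominal GDP 1995 = 16.89·614 + 23.47·145 + 28.62·34 = 14746.69.
Real GDP 1995 (at 1991 prices) = 10.70·614 + 18.65·145 + 16.67·34 = 9840.83.
Deflator = Nominal/Real × 100 = 14746.69/9840.83 × 100 = 149.852.

149.85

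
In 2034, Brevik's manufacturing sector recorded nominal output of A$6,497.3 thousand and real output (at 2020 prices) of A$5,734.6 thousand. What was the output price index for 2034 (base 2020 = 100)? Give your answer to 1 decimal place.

output price index = (Nominal / Real) × 100 = 6497.3 / 5734.6 × 100 = 113.30.

113.3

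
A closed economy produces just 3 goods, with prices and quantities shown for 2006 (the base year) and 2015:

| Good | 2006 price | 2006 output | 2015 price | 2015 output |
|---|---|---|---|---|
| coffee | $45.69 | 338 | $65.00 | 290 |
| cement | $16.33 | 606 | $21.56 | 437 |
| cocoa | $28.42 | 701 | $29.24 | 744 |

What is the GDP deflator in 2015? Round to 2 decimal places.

Nominal GDP 2015 = 65.00·290 + 21.56·437 + 29.24·744 = 50026.28.
Real GDP 2015 (at 2006 prices) = 45.69·290 + 16.33·437 + 28.42·744 = 41530.79.
Deflator = Nominal/Real × 100 = 50026.28/41530.79 × 100 = 120.456.

120.46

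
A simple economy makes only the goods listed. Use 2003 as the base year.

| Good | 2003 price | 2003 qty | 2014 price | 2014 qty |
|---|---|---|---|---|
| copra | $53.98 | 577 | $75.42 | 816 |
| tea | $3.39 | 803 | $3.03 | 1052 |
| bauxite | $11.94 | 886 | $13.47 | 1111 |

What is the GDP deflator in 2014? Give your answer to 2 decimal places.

130.91

Nominal GDP 2014 = 75.42·816 + 3.03·1052 + 13.47·1111 = 79695.45.
Real GDP 2014 (at 2003 prices) = 53.98·816 + 3.39·1052 + 11.94·1111 = 60879.30.
Deflator = Nominal/Real × 100 = 79695.45/60879.30 × 100 = 130.907.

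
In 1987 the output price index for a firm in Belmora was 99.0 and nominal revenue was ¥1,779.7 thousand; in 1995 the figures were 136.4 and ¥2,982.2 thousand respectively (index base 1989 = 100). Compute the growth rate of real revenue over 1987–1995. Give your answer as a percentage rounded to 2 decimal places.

21.62%

Deflate each year: 1987 → 1779.7/0.990 = 1797.68; 1995 → 2982.2/1.364 = 2186.36.
So real revenue changed by 2186.36/1797.68 − 1 = 0.2162, i.e. 21.62%.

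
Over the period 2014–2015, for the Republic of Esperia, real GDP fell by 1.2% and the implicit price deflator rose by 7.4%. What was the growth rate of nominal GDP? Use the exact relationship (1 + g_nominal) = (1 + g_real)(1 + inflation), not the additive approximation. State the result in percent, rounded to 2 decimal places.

6.11%

(1 + g_nom) = (1 + g_real)(1 + π) = 0.9880 × 1.0740 = 1.06111.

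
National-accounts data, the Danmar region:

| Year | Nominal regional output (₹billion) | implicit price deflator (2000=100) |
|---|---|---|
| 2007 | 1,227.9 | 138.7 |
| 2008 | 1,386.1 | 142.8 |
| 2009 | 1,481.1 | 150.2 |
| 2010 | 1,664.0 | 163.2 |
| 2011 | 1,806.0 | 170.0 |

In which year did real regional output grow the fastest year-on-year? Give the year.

2008

2008: real = 1386.1/1.428 = 970.66; growth vs 2007 (885.29) = 9.64%.
2009: real = 1481.1/1.502 = 986.09; growth vs 2008 (970.66) = 1.59%.
2010: real = 1664.0/1.632 = 1019.61; growth vs 2009 (986.09) = 3.40%.
2011: real = 1806.0/1.700 = 1062.35; growth vs 2010 (1019.61) = 4.19%.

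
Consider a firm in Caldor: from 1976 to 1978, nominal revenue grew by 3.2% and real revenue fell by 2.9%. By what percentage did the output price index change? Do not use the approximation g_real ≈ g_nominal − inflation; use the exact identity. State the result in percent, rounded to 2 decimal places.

6.28%

(1 + g_nom) = (1 + g_real)(1 + π), so π = 1.0320 / 0.9710 − 1 = 0.06282.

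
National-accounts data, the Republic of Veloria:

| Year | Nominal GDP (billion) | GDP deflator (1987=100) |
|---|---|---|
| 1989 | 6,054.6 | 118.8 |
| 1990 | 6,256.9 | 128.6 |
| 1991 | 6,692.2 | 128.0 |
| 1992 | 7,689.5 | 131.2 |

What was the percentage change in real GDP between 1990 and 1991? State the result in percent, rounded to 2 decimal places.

7.46%

Real GDP 1990 = 6256.9/1.286 = 4865.40.
Real GDP 1991 = 6692.2/1.280 = 5228.28.
Change = 5228.28/4865.40 − 1 = 0.0746.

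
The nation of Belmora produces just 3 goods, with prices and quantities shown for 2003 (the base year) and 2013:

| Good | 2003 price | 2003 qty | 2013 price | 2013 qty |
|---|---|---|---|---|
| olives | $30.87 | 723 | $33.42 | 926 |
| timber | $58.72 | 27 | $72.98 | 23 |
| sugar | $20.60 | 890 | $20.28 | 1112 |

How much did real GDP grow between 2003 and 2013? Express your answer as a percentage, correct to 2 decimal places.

Real GDP 2003 = Nominal GDP 2003 = 30.87·723 + 58.72·27 + 20.60·890 = 42238.45.
Real GDP 2013 (at 2003 prices) = 30.87·926 + 58.72·23 + 20.60·1112 = 52843.38.
Real growth = 52843.38/42238.45 − 1 = 0.2511.

25.11%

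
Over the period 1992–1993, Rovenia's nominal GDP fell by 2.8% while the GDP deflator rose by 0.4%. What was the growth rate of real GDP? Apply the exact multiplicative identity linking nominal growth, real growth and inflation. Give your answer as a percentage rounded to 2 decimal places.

-3.19%

(1 + g_nom) = (1 + g_real)(1 + π), so g_real = 0.9720 / 1.0040 − 1 = -0.03187.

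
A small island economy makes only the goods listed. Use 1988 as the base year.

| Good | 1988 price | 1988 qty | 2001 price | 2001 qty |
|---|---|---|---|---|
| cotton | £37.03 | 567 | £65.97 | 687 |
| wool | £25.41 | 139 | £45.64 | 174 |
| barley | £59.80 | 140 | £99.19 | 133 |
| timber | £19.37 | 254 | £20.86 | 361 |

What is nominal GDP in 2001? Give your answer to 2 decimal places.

£73985.48

Nominal GDP 2001 = Σ (p_2001 × q_2001) = 65.97·687 + 45.64·174 + 99.19·133 + 20.86·361 = 73985.48.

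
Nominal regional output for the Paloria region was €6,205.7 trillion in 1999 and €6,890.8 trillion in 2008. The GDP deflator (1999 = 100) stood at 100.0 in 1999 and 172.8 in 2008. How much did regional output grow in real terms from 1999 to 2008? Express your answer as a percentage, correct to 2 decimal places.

Deflate each year: 1999 → 6205.7/1.000 = 6205.70; 2008 → 6890.8/1.728 = 3987.73.
So real regional output changed by 3987.73/6205.70 − 1 = -0.3574, i.e. -35.74%.

-35.74%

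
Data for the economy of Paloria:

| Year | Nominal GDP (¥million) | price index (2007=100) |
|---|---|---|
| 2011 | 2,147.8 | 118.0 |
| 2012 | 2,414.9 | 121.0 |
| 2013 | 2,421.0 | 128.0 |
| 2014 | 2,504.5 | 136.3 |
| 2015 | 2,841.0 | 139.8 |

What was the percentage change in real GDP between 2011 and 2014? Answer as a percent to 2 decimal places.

Real GDP 2011 = 2147.8/1.180 = 1820.17.
Real GDP 2014 = 2504.5/1.363 = 1837.49.
Change = 1837.49/1820.17 − 1 = 0.0095.

0.95%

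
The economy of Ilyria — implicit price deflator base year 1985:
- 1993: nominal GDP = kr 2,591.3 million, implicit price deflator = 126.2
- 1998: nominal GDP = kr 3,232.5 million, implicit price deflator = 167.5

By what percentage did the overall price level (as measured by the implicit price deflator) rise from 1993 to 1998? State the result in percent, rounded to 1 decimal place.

Price-level change = 167.5 / 126.2 − 1 = 0.3273.

32.7%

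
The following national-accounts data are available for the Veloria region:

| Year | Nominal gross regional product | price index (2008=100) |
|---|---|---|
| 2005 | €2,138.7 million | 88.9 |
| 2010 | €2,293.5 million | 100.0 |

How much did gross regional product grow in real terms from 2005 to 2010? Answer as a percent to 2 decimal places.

-4.67%

Deflate each year: 2005 → 2138.7/0.889 = 2405.74; 2010 → 2293.5/1.000 = 2293.50.
So real gross regional product changed by 2293.50/2405.74 − 1 = -0.0467, i.e. -4.67%.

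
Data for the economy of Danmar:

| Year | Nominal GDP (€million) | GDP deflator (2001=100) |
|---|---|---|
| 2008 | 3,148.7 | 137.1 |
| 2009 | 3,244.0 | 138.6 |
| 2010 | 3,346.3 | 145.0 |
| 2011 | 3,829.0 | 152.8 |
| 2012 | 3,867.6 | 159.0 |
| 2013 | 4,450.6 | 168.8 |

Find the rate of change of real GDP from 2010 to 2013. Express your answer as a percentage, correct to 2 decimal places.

Real GDP 2010 = 3346.3/1.450 = 2307.79.
Real GDP 2013 = 4450.6/1.688 = 2636.61.
Change = 2636.61/2307.79 − 1 = 0.1425.

14.25%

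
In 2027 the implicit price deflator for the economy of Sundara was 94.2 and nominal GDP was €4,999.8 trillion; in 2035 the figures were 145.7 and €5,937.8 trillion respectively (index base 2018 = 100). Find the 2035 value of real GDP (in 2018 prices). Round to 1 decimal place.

Real GDP = Nominal / (implicit price deflator/100) = 5937.8 / 1.457 = 4075.36.

€4,075.4 trillion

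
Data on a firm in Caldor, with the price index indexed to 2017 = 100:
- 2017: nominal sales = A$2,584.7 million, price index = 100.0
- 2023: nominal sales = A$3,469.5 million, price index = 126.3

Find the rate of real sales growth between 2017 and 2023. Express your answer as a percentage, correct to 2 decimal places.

Deflate each year: 2017 → 2584.7/1.000 = 2584.70; 2023 → 3469.5/1.263 = 2747.03.
So real sales changed by 2747.03/2584.70 − 1 = 0.0628, i.e. 6.28%.

6.28%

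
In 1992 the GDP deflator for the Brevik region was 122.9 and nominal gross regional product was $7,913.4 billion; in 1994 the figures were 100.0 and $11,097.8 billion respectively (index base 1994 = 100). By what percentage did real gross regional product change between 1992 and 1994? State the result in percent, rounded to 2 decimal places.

72.36%

Deflate each year: 1992 → 7913.4/1.229 = 6438.89; 1994 → 11097.8/1.000 = 11097.80.
So real gross regional product changed by 11097.80/6438.89 − 1 = 0.7236, i.e. 72.36%.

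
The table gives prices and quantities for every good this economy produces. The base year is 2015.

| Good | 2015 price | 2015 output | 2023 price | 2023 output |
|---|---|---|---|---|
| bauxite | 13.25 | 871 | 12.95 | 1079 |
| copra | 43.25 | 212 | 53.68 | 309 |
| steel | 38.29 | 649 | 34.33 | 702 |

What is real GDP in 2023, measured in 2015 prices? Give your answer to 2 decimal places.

Real GDP 2023 = Σ (p_2015 × q_2023) = 13.25·1079 + 43.25·309 + 38.29·702 = 54540.58.

54540.58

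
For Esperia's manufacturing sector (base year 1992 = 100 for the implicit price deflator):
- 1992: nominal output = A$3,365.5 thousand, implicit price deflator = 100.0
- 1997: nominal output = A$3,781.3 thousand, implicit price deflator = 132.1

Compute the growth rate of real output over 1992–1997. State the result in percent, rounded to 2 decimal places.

-14.95%

Real output 1992 = 3365.5 / 1.000 = 3365.50.
Real output 1997 = 3781.3 / 1.321 = 2862.45.
Real growth = 2862.45 / 3365.50 − 1 = -0.1495.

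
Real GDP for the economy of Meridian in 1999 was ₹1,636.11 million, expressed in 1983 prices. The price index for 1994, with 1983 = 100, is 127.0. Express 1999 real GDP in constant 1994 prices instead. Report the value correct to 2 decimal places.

Real GDP in 1994 prices = Real GDP in 1983 prices × (P_1994/P_1983) = 1636.11 × 1.270 = 2077.86.

₹2,077.86 million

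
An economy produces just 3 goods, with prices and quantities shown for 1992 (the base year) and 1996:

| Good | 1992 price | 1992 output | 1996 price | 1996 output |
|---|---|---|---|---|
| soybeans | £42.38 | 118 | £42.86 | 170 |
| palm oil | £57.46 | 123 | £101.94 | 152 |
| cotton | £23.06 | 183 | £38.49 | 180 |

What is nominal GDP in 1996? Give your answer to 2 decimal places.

Nominal GDP 1996 = Σ (p_1996 × q_1996) = 42.86·170 + 101.94·152 + 38.49·180 = 29709.28.

£29709.28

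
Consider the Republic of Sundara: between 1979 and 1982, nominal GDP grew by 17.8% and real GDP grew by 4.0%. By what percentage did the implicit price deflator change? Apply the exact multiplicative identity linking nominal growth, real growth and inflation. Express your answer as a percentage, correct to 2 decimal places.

13.27%

(1 + g_nom) = (1 + g_real)(1 + π), so π = 1.1780 / 1.0400 − 1 = 0.13269.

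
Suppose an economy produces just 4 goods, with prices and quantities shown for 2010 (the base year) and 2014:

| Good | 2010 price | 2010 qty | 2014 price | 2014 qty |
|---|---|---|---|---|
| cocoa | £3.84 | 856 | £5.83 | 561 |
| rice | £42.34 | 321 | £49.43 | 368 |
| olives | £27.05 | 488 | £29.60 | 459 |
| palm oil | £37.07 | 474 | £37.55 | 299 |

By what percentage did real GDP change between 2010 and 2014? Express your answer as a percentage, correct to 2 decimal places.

Real GDP 2010 = Nominal GDP 2010 = 3.84·856 + 42.34·321 + 27.05·488 + 37.07·474 = 47649.76.
Real GDP 2014 (at 2010 prices) = 3.84·561 + 42.34·368 + 27.05·459 + 37.07·299 = 41235.24.
Real growth = 41235.24/47649.76 − 1 = -0.1346.

-13.46%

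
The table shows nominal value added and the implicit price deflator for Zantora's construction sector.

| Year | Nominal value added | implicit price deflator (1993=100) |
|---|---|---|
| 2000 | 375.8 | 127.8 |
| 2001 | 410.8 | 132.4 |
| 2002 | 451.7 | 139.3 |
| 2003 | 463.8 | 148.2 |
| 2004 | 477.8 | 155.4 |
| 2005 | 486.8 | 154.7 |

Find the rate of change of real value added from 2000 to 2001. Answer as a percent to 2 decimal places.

5.52%

Real value added 2000 = 375.8/1.278 = 294.05.
Real value added 2001 = 410.8/1.324 = 310.27.
Change = 310.27/294.05 − 1 = 0.0552.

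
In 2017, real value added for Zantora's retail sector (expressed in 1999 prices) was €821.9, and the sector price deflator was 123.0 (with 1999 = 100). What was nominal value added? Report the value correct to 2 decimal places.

Nominal value added = Real × (sector price deflator/100) = 821.9 × 1.230 = 1010.94.

€1,010.94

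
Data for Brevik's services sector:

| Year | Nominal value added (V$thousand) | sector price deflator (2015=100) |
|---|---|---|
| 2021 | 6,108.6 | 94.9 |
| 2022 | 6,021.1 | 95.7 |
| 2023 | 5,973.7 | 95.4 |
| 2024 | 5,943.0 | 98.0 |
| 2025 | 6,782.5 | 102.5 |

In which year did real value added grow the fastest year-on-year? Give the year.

2022: real = 6021.1/0.957 = 6291.64; growth vs 2021 (6436.88) = -2.26%.
2023: real = 5973.7/0.954 = 6261.74; growth vs 2022 (6291.64) = -0.48%.
2024: real = 5943.0/0.980 = 6064.29; growth vs 2023 (6261.74) = -3.15%.
2025: real = 6782.5/1.025 = 6617.07; growth vs 2024 (6064.29) = 9.12%.

2025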